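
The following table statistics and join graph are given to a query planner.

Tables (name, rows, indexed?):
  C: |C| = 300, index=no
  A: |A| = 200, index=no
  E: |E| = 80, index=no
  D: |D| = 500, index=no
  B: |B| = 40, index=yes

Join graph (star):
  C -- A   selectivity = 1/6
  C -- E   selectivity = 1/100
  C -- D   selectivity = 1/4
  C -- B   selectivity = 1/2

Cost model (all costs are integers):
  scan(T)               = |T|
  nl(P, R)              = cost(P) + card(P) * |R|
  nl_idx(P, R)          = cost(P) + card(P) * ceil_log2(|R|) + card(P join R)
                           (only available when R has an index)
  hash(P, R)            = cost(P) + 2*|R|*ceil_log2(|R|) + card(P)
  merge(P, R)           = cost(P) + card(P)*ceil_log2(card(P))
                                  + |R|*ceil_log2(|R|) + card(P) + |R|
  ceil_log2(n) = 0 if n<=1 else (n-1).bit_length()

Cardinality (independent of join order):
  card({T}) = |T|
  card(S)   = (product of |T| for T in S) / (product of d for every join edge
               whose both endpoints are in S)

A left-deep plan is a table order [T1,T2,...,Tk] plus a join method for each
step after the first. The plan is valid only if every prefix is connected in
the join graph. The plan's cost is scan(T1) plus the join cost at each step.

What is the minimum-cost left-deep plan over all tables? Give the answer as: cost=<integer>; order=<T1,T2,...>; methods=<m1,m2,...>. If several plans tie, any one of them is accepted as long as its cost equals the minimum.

Selinger DP (subsets sized 1..n):
  {C}: scan cost=300, card=300
  {A}: scan cost=200, card=200
  {E}: scan cost=80, card=80
  {D}: scan cost=500, card=500
  {B}: scan cost=40, card=40
  {AC}: card=10000; try (A,hash)→3800, (C,merge)→5000, (A,merge)→5100, (C,hash)→5800, (C,nl)→60200, (A,nl)→60300; best=3800 via (A,hash)
  {CE}: card=240; try (E,hash)→1720, (C,merge)→3720, (E,merge)→3940, (C,hash)→5560, (C,nl)→24080, (E,nl)→24300; best=1720 via (E,hash)
  {CD}: card=37500; try (C,hash)→6400, (D,merge)→8300, (C,merge)→8500, (D,hash)→9600, (D,nl)→150300, (C,nl)→150500; best=6400 via (C,hash)
  {BC}: card=6000; try (B,hash)→1080, (C,merge)→3320, (B,merge)→3580, (C,hash)→5480, (B,nl_idx)→8100, (C,nl)→12040 …(+1); best=1080 via (B,hash)
  {ACE}: card=8000; try (A,hash)→5160, (A,merge)→5680, (E,hash)→14920, (A,nl)→49720, (E,merge)→154440, (E,nl)→803800; best=5160 via (A,hash)
  {ACD}: card=1250000; try (D,hash)→22800, (A,hash)→47100, (D,merge)→158800, (A,merge)→645700, (D,nl)→5003800, (A,nl)→7506400; best=22800 via (D,hash)
  {ABC}: card=200000; try (A,hash)→10280, (B,hash)→14280, (A,merge)→86880, (B,merge)→154080, (B,nl_idx)→263800, (B,nl)→403800 …(+1); best=10280 via (A,hash)
  {CDE}: card=30000; try (D,merge)→8880, (D,hash)→10960, (E,hash)→45020, (D,nl)→121720, (E,merge)→644540, (E,nl)→3006400; best=8880 via (D,merge)
  {BCE}: card=4800; try (B,hash)→2440, (B,merge)→4160, (B,nl_idx)→7960, (E,hash)→8200, (B,nl)→11320, (E,merge)→85720 …(+1); best=2440 via (B,hash)
  {BCD}: card=750000; try (D,hash)→16080, (B,hash)→44380, (D,merge)→90080, (B,merge)→644180, (B,nl_idx)→981400, (B,nl)→1506400 …(+1); best=16080 via (D,hash)
  {ACDE}: card=1000000; try (D,hash)→22160, (A,hash)→42080, (D,merge)→122160, (A,merge)→490680, (E,hash)→1273920, (D,nl)→4005160 …(+3); best=22160 via (D,hash)
  {ABCE}: card=160000; try (A,hash)→10440, (B,hash)→13640, (A,merge)→71440, (B,merge)→117440, (E,hash)→211400, (B,nl_idx)→213160 …(+4); best=10440 via (A,hash)
  {ABCD}: card=25000000; try (D,hash)→219280, (A,hash)→769280, (B,hash)→1273280, (D,merge)→3815280, (A,merge)→15767880, (B,merge)→27523080 …(+4); best=219280 via (D,hash)
  {BCDE}: card=600000; try (D,hash)→16240, (B,hash)→39360, (D,merge)→74640, (B,merge)→489160, (E,hash)→767200, (B,nl_idx)→788880 …(+4); best=16240 via (D,hash)
  {ABCDE}: card=20000000; try (D,hash)→179440, (A,hash)→619440, (B,hash)→1022640, (D,merge)→3055440, (A,merge)→12618040, (B,merge)→21022440 …(+7); best=179440 via (D,hash)

cost=179440; order=C,E,B,A,D; methods=hash,hash,hash,hash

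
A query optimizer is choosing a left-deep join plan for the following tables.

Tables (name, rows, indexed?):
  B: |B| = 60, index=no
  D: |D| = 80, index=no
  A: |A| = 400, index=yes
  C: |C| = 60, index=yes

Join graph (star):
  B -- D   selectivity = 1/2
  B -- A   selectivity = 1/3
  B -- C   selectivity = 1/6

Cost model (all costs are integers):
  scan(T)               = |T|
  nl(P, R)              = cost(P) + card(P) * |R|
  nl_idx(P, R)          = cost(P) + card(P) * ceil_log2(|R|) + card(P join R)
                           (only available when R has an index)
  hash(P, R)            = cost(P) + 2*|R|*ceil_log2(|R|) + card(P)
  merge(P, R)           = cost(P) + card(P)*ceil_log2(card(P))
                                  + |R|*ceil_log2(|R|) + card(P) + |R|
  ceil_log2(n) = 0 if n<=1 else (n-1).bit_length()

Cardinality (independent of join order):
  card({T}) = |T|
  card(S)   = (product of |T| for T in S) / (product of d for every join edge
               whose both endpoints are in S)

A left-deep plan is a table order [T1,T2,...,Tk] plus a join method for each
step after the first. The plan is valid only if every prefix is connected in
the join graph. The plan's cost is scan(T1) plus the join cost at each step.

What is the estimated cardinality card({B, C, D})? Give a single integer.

Tables in S: B(60), C(60), D(80)
Edges inside S: B-D(d=2), B-C(d=6)
numerator = 60 * 60 * 80 = 288000
denominator = 2 * 6 = 12
card(S) = 288000 / 12 = 24000

24000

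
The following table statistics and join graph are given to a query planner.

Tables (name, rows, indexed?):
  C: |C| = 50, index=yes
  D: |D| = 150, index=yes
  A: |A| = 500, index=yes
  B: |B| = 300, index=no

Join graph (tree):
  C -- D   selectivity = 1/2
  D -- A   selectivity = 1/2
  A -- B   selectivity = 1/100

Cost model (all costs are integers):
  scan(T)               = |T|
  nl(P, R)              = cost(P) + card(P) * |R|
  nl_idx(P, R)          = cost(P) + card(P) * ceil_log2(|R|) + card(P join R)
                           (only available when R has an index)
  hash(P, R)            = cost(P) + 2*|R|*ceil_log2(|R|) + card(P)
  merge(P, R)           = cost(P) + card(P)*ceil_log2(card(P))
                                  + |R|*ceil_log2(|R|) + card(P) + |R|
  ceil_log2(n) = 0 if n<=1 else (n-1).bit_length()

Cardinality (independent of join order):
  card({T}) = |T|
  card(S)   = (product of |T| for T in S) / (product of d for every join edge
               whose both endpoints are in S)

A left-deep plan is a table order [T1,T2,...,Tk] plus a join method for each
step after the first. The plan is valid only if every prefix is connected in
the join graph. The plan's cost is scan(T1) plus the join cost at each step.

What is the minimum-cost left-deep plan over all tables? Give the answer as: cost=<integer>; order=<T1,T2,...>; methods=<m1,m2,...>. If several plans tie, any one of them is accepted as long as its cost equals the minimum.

Selinger DP (subsets sized 1..n):
  {C}: scan cost=50, card=50
  {D}: scan cost=150, card=150
  {A}: scan cost=500, card=500
  {B}: scan cost=300, card=300
  {CD}: card=3750; try (C,hash)→900, (D,merge)→1750, (C,merge)→1850, (D,hash)→2500, (D,nl_idx)→4200, (C,nl_idx)→4800 …(+2); best=900 via (C,hash)
  {AD}: card=37500; try (D,hash)→3400, (A,merge)→6500, (D,merge)→6850, (A,hash)→9300, (A,nl_idx)→39000, (D,nl_idx)→42000 …(+2); best=3400 via (D,hash)
  {AB}: card=1500; try (A,nl_idx)→4500, (B,hash)→6400, (A,merge)→8300, (B,merge)→8500, (A,hash)→9600, (A,nl)→150300 …(+1); best=4500 via (A,nl_idx)
  {ACD}: card=937500; try (A,hash)→13650, (C,hash)→41500, (A,merge)→54650, (C,merge)→641250, (A,nl_idx)→972150, (C,nl_idx)→1165900 …(+2); best=13650 via (A,hash)
  {ABD}: card=112500; try (D,hash)→8400, (D,merge)→23850, (B,hash)→46300, (D,nl_idx)→129000, (D,nl)→229500, (B,merge)→643900 …(+1); best=8400 via (D,hash)
  {ABCD}: card=2812500; try (C,hash)→121500, (B,hash)→956550, (C,merge)→2033750, (C,nl_idx)→3495900, (C,nl)→5633400, (B,merge)→19704150 …(+1); best=121500 via (C,hash)

cost=121500; order=B,A,D,C; methods=nl_idx,hash,hash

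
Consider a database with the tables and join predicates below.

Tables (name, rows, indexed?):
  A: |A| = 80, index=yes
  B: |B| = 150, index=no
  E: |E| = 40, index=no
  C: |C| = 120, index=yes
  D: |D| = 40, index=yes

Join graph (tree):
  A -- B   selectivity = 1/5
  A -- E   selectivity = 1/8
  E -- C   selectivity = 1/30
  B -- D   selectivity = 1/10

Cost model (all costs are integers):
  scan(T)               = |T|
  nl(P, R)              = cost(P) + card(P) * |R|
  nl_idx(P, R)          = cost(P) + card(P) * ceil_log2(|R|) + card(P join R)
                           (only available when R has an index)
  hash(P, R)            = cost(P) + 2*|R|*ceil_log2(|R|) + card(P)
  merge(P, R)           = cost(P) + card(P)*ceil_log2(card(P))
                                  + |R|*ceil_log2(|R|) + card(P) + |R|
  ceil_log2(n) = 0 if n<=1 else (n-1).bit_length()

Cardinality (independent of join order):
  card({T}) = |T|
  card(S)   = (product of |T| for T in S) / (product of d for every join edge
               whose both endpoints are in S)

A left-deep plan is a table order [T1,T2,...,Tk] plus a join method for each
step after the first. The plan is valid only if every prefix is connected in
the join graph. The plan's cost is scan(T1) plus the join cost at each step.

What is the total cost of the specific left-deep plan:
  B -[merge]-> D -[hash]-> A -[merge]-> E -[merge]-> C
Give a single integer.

step 1: scan B: cost=150, card=150
step 2: join D via merge
    card(P join D) = 150*40/(10) = 600
    cost = 150 + 150*8 + 40*6 + 150 + 40 = 1780
step 3: join A via hash
    card(P join A) = 600*80/(5) = 9600
    cost = 1780 + 2*80*7 + 600 = 3500
step 4: join E via merge
    card(P join E) = 9600*40/(8) = 48000
    cost = 3500 + 9600*14 + 40*6 + 9600 + 40 = 147780
step 5: join C via merge
    card(P join C) = 48000*120/(30) = 192000
    cost = 147780 + 48000*16 + 120*7 + 48000 + 120 = 964740

964740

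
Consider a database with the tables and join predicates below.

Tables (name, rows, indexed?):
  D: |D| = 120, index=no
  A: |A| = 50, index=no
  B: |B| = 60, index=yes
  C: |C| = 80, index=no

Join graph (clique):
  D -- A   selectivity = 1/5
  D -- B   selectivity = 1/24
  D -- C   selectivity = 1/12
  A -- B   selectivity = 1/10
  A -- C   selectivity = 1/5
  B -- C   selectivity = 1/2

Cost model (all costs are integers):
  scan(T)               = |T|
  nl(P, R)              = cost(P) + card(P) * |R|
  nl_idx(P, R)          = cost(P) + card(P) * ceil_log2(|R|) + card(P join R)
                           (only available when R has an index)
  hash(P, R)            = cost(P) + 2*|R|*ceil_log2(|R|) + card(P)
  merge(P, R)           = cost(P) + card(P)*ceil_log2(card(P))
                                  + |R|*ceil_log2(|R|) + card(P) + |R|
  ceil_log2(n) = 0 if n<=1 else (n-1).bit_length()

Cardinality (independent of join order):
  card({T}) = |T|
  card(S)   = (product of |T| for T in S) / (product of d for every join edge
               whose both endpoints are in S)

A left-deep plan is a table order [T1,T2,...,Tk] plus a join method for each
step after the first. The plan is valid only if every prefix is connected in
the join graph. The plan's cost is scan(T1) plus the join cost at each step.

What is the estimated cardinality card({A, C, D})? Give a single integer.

1600

Tables in S: A(50), C(80), D(120)
Edges inside S: D-A(d=5), D-C(d=12), A-C(d=5)
numerator = 50 * 80 * 120 = 480000
denominator = 5 * 12 * 5 = 300
card(S) = 480000 / 300 = 1600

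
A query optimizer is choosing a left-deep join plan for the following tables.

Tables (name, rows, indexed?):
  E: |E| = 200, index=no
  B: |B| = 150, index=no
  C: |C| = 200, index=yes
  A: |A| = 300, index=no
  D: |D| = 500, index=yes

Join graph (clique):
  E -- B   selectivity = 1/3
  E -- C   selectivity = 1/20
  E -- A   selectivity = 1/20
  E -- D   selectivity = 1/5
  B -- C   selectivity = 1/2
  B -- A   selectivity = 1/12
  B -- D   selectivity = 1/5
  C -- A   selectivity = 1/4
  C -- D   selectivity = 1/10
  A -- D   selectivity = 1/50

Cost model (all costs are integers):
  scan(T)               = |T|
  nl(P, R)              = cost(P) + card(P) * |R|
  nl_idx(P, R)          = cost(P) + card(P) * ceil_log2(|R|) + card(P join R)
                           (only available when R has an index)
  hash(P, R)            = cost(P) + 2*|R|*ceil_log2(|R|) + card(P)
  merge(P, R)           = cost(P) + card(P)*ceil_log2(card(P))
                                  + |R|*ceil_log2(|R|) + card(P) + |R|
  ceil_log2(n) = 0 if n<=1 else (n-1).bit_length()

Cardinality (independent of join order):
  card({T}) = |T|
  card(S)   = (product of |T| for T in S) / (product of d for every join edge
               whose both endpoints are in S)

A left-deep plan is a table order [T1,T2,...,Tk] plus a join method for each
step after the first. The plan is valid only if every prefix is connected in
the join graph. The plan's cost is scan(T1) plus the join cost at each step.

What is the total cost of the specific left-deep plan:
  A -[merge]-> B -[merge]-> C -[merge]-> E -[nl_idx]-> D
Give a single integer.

step 1: scan A: cost=300, card=300
step 2: join B via merge
    card(P join B) = 300*150/(12) = 3750
    cost = 300 + 300*9 + 150*8 + 300 + 150 = 4650
step 3: join C via merge
    card(P join C) = 3750*200/(2*4) = 93750
    cost = 4650 + 3750*12 + 200*8 + 3750 + 200 = 55200
step 4: join E via merge
    card(P join E) = 93750*200/(3*20*20) = 15625
    cost = 55200 + 93750*17 + 200*8 + 93750 + 200 = 1744500
step 5: join D via nl_idx
    card(P join D) = 15625*500/(5*5*10*50) = 625
    cost = 1744500 + 15625*9 + 625 = 1885750

1885750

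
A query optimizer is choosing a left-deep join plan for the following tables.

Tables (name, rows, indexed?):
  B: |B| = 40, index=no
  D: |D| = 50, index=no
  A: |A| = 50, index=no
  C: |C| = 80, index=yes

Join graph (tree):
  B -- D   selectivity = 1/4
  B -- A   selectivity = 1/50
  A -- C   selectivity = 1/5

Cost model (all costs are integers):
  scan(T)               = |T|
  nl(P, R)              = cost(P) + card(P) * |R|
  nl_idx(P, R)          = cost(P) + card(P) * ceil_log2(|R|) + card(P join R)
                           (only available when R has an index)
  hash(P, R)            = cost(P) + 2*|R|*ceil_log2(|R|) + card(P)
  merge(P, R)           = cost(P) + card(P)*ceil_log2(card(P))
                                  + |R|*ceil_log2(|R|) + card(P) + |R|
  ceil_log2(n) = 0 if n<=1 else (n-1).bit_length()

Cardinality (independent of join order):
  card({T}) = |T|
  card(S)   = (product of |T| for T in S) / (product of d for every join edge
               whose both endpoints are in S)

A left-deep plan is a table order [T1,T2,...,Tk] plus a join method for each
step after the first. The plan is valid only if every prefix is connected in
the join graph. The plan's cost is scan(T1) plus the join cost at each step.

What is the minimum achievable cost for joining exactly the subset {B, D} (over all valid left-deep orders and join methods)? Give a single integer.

Selinger DP over subsets of {B,D}:
  {B}: scan cost=40, card=40
  {D}: scan cost=50, card=50
  {BD}: card=500; try (B,hash)→580, (D,merge)→670, (D,hash)→680, (B,merge)→680, (D,nl)→2040, (B,nl)→2050; best=580 via (B,hash)

580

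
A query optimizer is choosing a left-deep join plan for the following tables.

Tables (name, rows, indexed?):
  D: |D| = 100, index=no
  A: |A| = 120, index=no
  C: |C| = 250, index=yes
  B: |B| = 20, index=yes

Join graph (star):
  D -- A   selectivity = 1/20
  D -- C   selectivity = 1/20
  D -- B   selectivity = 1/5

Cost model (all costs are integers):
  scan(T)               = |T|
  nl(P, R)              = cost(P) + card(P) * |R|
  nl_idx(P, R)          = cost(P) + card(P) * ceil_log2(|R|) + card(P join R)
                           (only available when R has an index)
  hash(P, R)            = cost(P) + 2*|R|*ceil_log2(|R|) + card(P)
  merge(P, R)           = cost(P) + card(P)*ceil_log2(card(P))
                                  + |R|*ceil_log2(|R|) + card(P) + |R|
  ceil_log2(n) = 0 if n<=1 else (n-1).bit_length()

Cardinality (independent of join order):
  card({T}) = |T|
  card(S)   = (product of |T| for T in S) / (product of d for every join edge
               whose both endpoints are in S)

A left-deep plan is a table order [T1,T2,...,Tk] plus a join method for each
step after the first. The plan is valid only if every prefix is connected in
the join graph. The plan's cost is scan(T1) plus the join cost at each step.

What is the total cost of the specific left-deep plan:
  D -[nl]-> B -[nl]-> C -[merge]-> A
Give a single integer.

173060

step 1: scan D: cost=100, card=100
step 2: join B via nl
    card(P join B) = 100*20/(5) = 400
    cost = 100 + 100*20 = 2100
step 3: join C via nl
    card(P join C) = 400*250/(20) = 5000
    cost = 2100 + 400*250 = 102100
step 4: join A via merge
    card(P join A) = 5000*120/(20) = 30000
    cost = 102100 + 5000*13 + 120*7 + 5000 + 120 = 173060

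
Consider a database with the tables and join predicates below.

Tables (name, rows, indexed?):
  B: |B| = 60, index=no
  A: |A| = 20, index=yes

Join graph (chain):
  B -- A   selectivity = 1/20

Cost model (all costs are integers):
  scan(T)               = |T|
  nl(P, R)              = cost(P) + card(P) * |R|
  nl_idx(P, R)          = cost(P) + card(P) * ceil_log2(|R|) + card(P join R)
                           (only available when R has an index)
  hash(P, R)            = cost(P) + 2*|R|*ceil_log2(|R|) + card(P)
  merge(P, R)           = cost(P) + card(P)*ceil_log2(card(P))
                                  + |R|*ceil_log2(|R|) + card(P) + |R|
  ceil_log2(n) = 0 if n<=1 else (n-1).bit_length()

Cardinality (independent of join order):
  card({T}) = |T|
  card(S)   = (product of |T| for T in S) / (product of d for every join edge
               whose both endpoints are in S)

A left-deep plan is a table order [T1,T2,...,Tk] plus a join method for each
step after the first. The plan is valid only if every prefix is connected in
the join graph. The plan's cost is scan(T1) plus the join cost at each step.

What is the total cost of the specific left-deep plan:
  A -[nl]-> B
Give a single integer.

1220

step 1: scan A: cost=20, card=20
step 2: join B via nl
    card(P join B) = 20*60/(20) = 60
    cost = 20 + 20*60 = 1220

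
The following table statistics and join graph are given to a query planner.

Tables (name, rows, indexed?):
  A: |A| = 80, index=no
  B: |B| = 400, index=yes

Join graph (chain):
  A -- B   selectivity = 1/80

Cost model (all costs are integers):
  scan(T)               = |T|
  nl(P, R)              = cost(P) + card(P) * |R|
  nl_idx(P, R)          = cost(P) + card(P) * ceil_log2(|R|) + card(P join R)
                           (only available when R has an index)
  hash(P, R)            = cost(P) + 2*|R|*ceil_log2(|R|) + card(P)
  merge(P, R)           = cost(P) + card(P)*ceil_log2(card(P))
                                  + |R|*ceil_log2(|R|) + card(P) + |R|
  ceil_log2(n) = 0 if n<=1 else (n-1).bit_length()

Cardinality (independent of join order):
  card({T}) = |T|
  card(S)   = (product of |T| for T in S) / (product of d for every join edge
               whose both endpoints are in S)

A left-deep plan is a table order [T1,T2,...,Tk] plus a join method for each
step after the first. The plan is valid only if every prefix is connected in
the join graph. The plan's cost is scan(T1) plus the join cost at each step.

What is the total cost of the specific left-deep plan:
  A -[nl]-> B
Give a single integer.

32080

step 1: scan A: cost=80, card=80
step 2: join B via nl
    card(P join B) = 80*400/(80) = 400
    cost = 80 + 80*400 = 32080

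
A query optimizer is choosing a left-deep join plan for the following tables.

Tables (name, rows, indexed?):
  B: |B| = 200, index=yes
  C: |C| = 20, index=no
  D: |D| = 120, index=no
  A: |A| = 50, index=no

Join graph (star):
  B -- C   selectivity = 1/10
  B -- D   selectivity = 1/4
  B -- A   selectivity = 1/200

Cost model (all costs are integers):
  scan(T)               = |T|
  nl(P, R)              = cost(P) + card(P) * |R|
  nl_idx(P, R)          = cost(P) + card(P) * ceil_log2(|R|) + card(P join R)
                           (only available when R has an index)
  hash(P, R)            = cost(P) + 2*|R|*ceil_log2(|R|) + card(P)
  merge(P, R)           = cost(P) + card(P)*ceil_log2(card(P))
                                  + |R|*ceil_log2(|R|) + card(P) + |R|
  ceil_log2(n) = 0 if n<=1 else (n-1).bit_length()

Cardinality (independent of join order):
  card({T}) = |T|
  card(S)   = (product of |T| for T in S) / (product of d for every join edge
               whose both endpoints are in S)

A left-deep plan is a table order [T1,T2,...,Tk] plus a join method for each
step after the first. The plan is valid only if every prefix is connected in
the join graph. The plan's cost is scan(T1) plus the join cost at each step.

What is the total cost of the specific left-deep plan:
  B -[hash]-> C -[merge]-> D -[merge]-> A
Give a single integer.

185910

step 1: scan B: cost=200, card=200
step 2: join C via hash
    card(P join C) = 200*20/(10) = 400
    cost = 200 + 2*20*5 + 200 = 600
step 3: join D via merge
    card(P join D) = 400*120/(4) = 12000
    cost = 600 + 400*9 + 120*7 + 400 + 120 = 5560
step 4: join A via merge
    card(P join A) = 12000*50/(200) = 3000
    cost = 5560 + 12000*14 + 50*6 + 12000 + 50 = 185910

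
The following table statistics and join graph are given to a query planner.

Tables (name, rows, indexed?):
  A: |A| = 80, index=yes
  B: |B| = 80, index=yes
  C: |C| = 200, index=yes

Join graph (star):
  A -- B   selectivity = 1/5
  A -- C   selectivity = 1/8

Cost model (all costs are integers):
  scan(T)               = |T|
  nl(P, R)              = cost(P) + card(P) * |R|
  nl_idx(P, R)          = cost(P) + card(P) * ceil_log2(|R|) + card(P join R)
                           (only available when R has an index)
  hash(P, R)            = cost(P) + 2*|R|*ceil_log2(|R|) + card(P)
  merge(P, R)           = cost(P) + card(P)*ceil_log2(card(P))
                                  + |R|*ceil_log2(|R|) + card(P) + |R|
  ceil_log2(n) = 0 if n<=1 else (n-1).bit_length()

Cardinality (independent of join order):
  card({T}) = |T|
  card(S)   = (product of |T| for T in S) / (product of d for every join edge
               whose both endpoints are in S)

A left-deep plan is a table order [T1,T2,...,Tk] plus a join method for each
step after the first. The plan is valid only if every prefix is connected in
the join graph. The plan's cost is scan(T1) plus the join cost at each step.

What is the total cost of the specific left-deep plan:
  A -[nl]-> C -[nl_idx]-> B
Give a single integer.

step 1: scan A: cost=80, card=80
step 2: join C via nl
    card(P join C) = 80*200/(8) = 2000
    cost = 80 + 80*200 = 16080
step 3: join B via nl_idx
    card(P join B) = 2000*80/(5) = 32000
    cost = 16080 + 2000*7 + 32000 = 62080

62080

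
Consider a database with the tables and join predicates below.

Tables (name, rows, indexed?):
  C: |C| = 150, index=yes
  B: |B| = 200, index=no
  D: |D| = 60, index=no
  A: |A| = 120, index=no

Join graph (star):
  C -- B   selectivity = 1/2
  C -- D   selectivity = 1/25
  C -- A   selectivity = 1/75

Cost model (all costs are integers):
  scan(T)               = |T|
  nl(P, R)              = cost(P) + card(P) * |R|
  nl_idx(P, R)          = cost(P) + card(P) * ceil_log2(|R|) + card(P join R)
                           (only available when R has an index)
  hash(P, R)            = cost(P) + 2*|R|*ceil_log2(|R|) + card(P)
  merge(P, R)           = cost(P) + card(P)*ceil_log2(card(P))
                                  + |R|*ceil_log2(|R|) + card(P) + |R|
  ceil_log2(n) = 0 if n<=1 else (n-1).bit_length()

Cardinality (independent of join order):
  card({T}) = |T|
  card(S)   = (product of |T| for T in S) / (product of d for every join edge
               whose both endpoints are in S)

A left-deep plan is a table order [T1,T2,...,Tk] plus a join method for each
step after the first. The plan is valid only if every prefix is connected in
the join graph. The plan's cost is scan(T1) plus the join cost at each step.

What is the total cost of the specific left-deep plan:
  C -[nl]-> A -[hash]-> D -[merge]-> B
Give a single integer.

step 1: scan C: cost=150, card=150
step 2: join A via nl
    card(P join A) = 150*120/(75) = 240
    cost = 150 + 150*120 = 18150
step 3: join D via hash
    card(P join D) = 240*60/(25) = 576
    cost = 18150 + 2*60*6 + 240 = 19110
step 4: join B via merge
    card(P join B) = 576*200/(2) = 57600
    cost = 19110 + 576*10 + 200*8 + 576 + 200 = 27246

27246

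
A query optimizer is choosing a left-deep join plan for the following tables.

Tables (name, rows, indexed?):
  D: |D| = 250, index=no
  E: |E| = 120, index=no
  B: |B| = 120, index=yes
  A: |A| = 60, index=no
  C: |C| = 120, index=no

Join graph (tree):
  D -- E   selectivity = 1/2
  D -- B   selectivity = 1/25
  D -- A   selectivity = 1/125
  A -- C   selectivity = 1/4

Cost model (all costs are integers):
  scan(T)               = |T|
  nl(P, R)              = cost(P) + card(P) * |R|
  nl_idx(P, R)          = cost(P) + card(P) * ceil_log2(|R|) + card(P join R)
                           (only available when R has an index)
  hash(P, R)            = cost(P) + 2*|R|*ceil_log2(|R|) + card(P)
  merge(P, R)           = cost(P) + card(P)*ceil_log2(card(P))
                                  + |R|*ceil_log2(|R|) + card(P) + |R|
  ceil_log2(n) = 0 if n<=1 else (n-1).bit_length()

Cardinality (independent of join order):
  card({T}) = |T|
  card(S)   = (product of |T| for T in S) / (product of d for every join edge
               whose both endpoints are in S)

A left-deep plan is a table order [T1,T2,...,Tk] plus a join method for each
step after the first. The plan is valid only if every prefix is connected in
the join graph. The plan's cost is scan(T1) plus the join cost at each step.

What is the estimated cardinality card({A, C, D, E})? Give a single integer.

216000

Tables in S: A(60), C(120), D(250), E(120)
Edges inside S: D-E(d=2), D-A(d=125), A-C(d=4)
numerator = 60 * 120 * 250 * 120 = 216000000
denominator = 2 * 125 * 4 = 1000
card(S) = 216000000 / 1000 = 216000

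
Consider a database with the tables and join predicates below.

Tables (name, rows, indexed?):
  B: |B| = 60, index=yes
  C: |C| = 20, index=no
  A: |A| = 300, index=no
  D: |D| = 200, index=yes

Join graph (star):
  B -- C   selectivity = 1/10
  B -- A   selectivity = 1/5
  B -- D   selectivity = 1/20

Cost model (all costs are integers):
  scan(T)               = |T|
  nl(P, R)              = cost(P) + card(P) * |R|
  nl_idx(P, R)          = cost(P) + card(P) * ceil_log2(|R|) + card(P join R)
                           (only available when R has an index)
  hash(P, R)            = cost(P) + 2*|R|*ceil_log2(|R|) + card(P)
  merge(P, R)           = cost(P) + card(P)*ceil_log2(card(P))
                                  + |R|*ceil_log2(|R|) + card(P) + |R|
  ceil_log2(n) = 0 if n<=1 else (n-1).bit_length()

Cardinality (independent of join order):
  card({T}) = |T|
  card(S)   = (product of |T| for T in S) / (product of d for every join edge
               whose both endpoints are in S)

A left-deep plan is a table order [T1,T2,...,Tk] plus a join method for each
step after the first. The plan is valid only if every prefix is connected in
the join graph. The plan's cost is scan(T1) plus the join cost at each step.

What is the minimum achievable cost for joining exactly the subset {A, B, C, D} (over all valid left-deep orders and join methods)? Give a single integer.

8520

Selinger DP over subsets of {A,B,C,D}:
  {B}: scan cost=60, card=60
  {C}: scan cost=20, card=20
  {A}: scan cost=300, card=300
  {D}: scan cost=200, card=200
  {BC}: card=120; try (B,nl_idx)→260, (C,hash)→320, (B,merge)→560, (C,merge)→600, (B,hash)→760, (B,nl)→1220 …(+1); best=260 via (B,nl_idx)
  {AB}: card=3600; try (B,hash)→1320, (A,merge)→3480, (B,merge)→3720, (A,hash)→5520, (B,nl_idx)→5700, (A,nl)→18060 …(+1); best=1320 via (B,hash)
  {BD}: card=600; try (B,hash)→1120, (D,nl_idx)→1140, (B,nl_idx)→2000, (D,merge)→2280, (B,merge)→2420, (D,hash)→3320 …(+2); best=1120 via (B,hash)
  {ABC}: card=7200; try (A,merge)→4220, (C,hash)→5120, (A,hash)→5780, (A,nl)→36260, (C,merge)→48240, (C,nl)→73320; best=4220 via (A,merge)
  {BCD}: card=1200; try (C,hash)→1920, (D,nl_idx)→2420, (D,merge)→3020, (D,hash)→3580, (C,merge)→7840, (C,nl)→13120 …(+1); best=1920 via (C,hash)
  {ABD}: card=36000; try (A,hash)→7120, (D,hash)→8120, (A,merge)→10720, (D,merge)→49920, (D,nl_idx)→66120, (A,nl)→181120 …(+1); best=7120 via (A,hash)
  {ABCD}: card=72000; try (A,hash)→8520, (D,hash)→14620, (A,merge)→19320, (C,hash)→43320, (D,merge)→106820, (D,nl_idx)→133820 …(+4); best=8520 via (A,hash)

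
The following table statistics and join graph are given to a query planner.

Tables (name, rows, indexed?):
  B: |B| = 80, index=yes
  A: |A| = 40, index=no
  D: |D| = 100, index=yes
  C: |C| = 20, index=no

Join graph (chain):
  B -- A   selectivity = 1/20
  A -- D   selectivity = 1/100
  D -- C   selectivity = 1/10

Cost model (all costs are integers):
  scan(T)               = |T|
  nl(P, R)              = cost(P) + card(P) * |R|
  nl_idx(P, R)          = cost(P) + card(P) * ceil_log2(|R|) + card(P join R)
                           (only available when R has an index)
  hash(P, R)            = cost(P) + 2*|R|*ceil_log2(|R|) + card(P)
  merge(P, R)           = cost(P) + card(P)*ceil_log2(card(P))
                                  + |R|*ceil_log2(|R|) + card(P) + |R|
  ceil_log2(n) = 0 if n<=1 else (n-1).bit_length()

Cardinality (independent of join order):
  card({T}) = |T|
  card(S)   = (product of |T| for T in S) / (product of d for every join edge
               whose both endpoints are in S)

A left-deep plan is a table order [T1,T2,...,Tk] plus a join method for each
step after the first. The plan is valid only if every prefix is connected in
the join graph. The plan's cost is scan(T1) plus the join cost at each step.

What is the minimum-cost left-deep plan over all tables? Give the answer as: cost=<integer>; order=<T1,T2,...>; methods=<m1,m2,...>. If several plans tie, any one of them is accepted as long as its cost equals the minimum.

cost=1160; order=A,D,B,C; methods=nl_idx,nl_idx,hash

Selinger DP (subsets sized 1..n):
  {B}: scan cost=80, card=80
  {A}: scan cost=40, card=40
  {D}: scan cost=100, card=100
  {C}: scan cost=20, card=20
  {AB}: card=160; try (B,nl_idx)→480, (A,hash)→640, (B,merge)→960, (A,merge)→1000, (B,hash)→1200, (B,nl)→3240 …(+1); best=480 via (B,nl_idx)
  {AD}: card=40; try (D,nl_idx)→360, (A,hash)→680, (D,merge)→1120, (A,merge)→1180, (D,hash)→1480, (D,nl)→4040 …(+1); best=360 via (D,nl_idx)
  {CD}: card=200; try (D,nl_idx)→360, (C,hash)→400, (D,merge)→940, (C,merge)→1020, (D,hash)→1440, (D,nl)→2020 …(+1); best=360 via (D,nl_idx)
  {ABD}: card=160; try (B,nl_idx)→800, (B,merge)→1280, (B,hash)→1520, (D,nl_idx)→1760, (D,hash)→2040, (D,merge)→2720 …(+2); best=800 via (B,nl_idx)
  {ACD}: card=80; try (C,hash)→600, (C,merge)→760, (A,hash)→1040, (C,nl)→1160, (A,merge)→2440, (A,nl)→8360; best=600 via (C,hash)
  {ABCD}: card=320; try (C,hash)→1160, (B,nl_idx)→1480, (B,hash)→1800, (B,merge)→1880, (C,merge)→2360, (C,nl)→4000 …(+1); best=1160 via (C,hash)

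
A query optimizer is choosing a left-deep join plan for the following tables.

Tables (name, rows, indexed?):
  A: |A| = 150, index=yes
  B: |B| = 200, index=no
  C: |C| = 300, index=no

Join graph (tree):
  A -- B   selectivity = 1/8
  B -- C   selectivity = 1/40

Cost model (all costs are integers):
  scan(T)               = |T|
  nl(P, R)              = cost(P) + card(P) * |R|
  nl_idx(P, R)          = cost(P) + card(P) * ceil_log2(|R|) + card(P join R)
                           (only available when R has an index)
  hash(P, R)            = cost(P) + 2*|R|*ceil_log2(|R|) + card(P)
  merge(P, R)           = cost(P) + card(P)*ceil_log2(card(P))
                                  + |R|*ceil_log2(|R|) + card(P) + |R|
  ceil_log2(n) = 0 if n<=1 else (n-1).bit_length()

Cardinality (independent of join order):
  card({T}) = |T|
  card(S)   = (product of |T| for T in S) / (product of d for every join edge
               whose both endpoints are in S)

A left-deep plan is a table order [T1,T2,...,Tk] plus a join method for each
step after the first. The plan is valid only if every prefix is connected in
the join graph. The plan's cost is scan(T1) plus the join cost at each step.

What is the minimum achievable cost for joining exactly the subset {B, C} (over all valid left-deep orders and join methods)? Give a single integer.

Selinger DP over subsets of {B,C}:
  {B}: scan cost=200, card=200
  {C}: scan cost=300, card=300
  {BC}: card=1500; try (B,hash)→3800, (C,merge)→5000, (B,merge)→5100, (C,hash)→5800, (C,nl)→60200, (B,nl)→60300; best=3800 via (B,hash)

3800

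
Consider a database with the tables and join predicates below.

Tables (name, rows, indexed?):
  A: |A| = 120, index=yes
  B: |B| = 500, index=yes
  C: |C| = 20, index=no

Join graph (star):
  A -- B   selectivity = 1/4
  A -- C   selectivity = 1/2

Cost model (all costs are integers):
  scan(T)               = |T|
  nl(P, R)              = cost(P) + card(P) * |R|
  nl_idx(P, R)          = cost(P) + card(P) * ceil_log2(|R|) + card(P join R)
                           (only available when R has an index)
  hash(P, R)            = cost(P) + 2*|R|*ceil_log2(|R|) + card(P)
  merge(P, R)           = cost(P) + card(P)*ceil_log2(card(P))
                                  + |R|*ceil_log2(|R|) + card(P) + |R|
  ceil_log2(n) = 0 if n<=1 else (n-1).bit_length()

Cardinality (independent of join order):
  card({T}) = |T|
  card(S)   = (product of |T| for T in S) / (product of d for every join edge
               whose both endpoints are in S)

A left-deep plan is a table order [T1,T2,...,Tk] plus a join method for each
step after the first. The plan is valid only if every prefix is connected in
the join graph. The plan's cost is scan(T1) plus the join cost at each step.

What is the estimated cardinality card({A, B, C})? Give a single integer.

150000

Tables in S: A(120), B(500), C(20)
Edges inside S: A-B(d=4), A-C(d=2)
numerator = 120 * 500 * 20 = 1200000
denominator = 4 * 2 = 8
card(S) = 1200000 / 8 = 150000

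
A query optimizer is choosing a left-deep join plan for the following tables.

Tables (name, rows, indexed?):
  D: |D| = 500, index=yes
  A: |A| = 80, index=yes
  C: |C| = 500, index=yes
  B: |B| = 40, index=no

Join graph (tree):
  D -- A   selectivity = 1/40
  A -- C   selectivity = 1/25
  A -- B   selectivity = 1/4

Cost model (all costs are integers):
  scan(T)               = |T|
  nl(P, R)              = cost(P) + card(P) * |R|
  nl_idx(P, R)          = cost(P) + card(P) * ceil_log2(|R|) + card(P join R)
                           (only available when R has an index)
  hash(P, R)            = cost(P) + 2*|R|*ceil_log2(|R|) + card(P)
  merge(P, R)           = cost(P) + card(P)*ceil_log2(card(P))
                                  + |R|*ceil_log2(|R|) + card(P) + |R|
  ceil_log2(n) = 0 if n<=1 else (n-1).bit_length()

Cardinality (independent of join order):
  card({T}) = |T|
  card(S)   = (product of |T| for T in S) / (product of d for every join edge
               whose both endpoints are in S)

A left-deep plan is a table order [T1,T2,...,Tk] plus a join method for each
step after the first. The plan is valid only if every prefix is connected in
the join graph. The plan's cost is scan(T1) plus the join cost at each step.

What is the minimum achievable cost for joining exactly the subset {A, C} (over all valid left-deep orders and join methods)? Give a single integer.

2120

Selinger DP over subsets of {A,C}:
  {A}: scan cost=80, card=80
  {C}: scan cost=500, card=500
  {AC}: card=1600; try (A,hash)→2120, (C,nl_idx)→2400, (A,nl_idx)→5600, (C,merge)→5720, (A,merge)→6140, (C,hash)→9160 …(+2); best=2120 via (A,hash)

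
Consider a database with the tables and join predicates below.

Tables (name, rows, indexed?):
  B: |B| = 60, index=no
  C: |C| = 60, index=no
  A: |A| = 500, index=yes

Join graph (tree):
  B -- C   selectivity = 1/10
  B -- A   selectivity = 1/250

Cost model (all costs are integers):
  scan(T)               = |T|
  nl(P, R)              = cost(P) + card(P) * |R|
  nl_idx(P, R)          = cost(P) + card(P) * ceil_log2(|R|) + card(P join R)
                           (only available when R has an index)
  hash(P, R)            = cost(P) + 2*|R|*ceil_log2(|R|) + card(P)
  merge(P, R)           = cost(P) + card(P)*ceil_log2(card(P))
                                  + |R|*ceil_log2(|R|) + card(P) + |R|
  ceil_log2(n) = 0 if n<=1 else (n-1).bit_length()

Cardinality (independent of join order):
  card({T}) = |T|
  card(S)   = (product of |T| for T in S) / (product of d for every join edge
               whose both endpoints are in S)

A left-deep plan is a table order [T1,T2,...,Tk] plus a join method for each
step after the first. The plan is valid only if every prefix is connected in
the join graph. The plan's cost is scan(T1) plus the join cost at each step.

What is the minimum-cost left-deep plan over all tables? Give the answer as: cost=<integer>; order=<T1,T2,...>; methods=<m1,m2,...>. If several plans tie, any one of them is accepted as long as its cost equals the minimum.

cost=1560; order=B,A,C; methods=nl_idx,hash

Selinger DP (subsets sized 1..n):
  {B}: scan cost=60, card=60
  {C}: scan cost=60, card=60
  {A}: scan cost=500, card=500
  {BC}: card=360; try (C,hash)→840, (B,hash)→840, (C,merge)→900, (B,merge)→900, (C,nl)→3660, (B,nl)→3660; best=840 via (C,hash)
  {AB}: card=120; try (A,nl_idx)→720, (B,hash)→1720, (A,merge)→5480, (B,merge)→5920, (A,hash)→9120, (A,nl)→30060 …(+1); best=720 via (A,nl_idx)
  {ABC}: card=720; try (C,hash)→1560, (C,merge)→2100, (A,nl_idx)→4800, (C,nl)→7920, (A,merge)→9440, (A,hash)→10200 …(+1); best=1560 via (C,hash)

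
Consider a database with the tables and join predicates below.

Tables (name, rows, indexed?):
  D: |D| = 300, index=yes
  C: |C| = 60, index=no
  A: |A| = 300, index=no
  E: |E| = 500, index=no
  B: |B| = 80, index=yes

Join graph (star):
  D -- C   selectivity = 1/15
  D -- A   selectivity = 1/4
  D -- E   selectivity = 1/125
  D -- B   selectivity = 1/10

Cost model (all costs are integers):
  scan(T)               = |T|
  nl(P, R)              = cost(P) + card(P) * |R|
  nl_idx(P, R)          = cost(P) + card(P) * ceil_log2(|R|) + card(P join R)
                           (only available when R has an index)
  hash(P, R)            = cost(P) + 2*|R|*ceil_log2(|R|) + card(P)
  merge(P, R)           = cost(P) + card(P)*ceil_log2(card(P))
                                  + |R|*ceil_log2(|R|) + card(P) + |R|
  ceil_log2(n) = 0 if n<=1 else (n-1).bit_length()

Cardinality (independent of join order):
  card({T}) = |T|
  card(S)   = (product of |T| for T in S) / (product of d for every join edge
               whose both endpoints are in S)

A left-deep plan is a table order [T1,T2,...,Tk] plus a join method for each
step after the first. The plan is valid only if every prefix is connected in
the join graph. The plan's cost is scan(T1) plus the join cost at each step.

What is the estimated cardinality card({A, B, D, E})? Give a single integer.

720000

Tables in S: A(300), B(80), D(300), E(500)
Edges inside S: D-A(d=4), D-E(d=125), D-B(d=10)
numerator = 300 * 80 * 300 * 500 = 3600000000
denominator = 4 * 125 * 10 = 5000
card(S) = 3600000000 / 5000 = 720000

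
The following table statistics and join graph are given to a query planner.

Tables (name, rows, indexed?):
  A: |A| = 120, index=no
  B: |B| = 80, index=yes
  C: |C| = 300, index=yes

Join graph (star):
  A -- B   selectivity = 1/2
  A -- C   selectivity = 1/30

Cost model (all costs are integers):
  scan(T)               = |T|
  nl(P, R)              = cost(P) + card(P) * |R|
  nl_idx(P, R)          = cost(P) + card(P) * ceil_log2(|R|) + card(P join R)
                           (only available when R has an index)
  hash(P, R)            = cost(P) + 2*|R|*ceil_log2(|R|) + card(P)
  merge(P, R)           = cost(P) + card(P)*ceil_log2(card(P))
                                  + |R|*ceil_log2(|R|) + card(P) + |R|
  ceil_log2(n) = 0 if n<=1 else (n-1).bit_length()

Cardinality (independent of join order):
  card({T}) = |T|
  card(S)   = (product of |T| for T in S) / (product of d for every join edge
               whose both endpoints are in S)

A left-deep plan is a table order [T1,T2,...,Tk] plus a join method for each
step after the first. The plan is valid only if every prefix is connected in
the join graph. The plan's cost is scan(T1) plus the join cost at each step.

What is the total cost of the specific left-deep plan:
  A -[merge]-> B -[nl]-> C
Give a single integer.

1441720

step 1: scan A: cost=120, card=120
step 2: join B via merge
    card(P join B) = 120*80/(2) = 4800
    cost = 120 + 120*7 + 80*7 + 120 + 80 = 1720
step 3: join C via nl
    card(P join C) = 4800*300/(30) = 48000
    cost = 1720 + 4800*300 = 1441720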